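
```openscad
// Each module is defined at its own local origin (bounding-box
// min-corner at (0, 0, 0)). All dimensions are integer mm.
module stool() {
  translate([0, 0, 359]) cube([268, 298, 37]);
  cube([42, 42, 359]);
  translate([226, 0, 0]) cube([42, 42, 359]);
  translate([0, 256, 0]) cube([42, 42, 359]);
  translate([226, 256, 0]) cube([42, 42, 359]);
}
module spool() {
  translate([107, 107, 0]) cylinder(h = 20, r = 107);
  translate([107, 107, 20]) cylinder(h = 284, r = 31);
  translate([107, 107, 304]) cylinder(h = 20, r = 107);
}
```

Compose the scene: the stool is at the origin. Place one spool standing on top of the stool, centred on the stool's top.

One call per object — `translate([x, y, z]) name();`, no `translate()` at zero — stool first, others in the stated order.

stool();
translate([27, 42, 396]) spool();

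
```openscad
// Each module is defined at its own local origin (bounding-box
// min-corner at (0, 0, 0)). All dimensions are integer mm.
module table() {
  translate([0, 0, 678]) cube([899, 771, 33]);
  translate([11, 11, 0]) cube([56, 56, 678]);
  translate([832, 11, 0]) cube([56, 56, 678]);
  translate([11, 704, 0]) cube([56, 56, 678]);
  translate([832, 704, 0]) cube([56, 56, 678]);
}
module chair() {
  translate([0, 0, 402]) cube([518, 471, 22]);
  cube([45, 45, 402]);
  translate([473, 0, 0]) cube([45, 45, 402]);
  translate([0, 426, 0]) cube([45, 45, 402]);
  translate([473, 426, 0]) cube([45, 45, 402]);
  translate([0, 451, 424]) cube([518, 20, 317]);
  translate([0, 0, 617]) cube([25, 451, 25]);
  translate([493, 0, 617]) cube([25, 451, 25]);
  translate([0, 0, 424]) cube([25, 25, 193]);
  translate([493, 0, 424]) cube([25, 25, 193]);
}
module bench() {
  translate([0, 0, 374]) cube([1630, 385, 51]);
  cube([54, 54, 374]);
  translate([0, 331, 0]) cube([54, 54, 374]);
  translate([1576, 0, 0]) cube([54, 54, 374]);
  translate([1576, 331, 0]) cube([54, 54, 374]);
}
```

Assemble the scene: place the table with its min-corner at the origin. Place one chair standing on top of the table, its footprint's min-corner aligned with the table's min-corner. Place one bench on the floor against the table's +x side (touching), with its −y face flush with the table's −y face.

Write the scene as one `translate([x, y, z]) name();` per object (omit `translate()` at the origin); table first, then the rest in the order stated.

table();
translate([0, 0, 711]) chair();
translate([899, 0, 0]) bench();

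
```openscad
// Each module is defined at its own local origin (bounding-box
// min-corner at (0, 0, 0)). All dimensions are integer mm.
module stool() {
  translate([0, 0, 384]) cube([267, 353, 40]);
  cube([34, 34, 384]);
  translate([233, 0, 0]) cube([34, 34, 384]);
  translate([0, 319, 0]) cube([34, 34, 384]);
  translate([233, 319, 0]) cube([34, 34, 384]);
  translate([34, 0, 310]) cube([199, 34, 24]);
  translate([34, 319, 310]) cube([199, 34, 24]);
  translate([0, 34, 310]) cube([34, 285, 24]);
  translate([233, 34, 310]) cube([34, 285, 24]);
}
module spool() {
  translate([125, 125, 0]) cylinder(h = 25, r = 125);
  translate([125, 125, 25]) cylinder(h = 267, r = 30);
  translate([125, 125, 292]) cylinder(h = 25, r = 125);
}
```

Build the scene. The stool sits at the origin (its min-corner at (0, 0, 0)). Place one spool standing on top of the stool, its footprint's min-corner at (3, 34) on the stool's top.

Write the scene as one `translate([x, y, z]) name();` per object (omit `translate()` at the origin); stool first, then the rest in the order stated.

stool();
translate([3, 34, 424]) spool();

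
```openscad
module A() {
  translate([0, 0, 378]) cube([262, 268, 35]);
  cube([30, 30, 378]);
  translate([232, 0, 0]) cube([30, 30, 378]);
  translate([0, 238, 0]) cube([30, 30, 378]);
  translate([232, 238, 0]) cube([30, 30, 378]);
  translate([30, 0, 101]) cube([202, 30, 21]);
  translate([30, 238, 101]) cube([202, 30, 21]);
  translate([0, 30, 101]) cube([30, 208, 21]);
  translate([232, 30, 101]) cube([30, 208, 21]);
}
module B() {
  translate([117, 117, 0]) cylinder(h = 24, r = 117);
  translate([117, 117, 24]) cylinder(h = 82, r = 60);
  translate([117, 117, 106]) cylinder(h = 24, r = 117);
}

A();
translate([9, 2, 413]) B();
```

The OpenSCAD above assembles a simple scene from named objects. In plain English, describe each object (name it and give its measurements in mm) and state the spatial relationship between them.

A is a simple wooden stool: a rectangular seat 262 mm (x) by 268 mm (y), 35 mm thick, top face at z = 413 mm, on four square legs, each 30×30 mm in cross-section. The legs rest on z = 0, each flush with a corner of the seat. Four stretchers, 30 mm wide and 21 mm tall, connect adjacent legs with their undersides at z = 101 mm, each running between the inner faces of the legs it joins and aligned with the legs' outer faces on the other axis.

B is a spool: two coaxial disc flanges of radius 117 mm and thickness 24 mm, joined by a core cylinder of radius 60 mm and height 82 mm. The lower flange rests on z = 0 and the three cylinders share a vertical axis.

The spool is on top of the stool.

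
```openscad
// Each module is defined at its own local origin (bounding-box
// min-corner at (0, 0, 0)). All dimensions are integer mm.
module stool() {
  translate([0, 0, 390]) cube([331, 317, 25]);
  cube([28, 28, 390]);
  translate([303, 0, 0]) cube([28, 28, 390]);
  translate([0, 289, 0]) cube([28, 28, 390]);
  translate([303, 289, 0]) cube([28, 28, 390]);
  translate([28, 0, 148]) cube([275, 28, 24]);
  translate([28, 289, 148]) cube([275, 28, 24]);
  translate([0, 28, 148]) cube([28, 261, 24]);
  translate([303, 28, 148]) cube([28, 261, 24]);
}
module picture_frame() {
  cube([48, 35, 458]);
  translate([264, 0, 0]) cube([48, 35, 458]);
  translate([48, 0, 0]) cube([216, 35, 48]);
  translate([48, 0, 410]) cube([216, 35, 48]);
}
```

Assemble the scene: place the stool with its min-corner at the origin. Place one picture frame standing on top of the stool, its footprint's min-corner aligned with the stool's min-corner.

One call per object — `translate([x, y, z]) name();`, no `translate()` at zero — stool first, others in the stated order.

stool();
translate([0, 0, 415]) picture_frame();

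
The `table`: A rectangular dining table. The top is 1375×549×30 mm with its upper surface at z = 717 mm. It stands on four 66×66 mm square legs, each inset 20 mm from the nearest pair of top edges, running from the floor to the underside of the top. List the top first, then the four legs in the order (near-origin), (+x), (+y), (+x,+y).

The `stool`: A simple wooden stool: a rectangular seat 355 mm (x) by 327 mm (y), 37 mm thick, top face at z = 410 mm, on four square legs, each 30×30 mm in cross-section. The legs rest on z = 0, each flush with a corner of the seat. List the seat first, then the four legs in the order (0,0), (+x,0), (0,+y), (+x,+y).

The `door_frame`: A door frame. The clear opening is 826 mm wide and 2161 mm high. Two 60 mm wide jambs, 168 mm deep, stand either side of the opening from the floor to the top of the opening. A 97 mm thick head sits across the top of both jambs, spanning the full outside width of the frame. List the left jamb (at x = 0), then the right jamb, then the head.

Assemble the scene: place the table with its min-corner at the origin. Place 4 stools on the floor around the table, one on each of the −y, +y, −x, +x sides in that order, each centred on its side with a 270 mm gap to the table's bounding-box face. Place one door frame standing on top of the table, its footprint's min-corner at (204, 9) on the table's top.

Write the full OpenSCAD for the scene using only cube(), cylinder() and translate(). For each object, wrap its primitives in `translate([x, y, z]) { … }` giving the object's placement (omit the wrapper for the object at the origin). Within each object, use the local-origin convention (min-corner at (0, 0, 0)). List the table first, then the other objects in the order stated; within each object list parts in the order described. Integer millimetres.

translate([0, 0, 687]) cube([1375, 549, 30]);
translate([20, 20, 0]) cube([66, 66, 687]);
translate([1289, 20, 0]) cube([66, 66, 687]);
translate([20, 463, 0]) cube([66, 66, 687]);
translate([1289, 463, 0]) cube([66, 66, 687]);
translate([510, -597, 0]) {
  translate([0, 0, 373]) cube([355, 327, 37]);
  cube([30, 30, 373]);
  translate([325, 0, 0]) cube([30, 30, 373]);
  translate([0, 297, 0]) cube([30, 30, 373]);
  translate([325, 297, 0]) cube([30, 30, 373]);
}
translate([510, 819, 0]) {
  translate([0, 0, 373]) cube([355, 327, 37]);
  cube([30, 30, 373]);
  translate([325, 0, 0]) cube([30, 30, 373]);
  translate([0, 297, 0]) cube([30, 30, 373]);
  translate([325, 297, 0]) cube([30, 30, 373]);
}
translate([-625, 111, 0]) {
  translate([0, 0, 373]) cube([355, 327, 37]);
  cube([30, 30, 373]);
  translate([325, 0, 0]) cube([30, 30, 373]);
  translate([0, 297, 0]) cube([30, 30, 373]);
  translate([325, 297, 0]) cube([30, 30, 373]);
}
translate([1645, 111, 0]) {
  translate([0, 0, 373]) cube([355, 327, 37]);
  cube([30, 30, 373]);
  translate([325, 0, 0]) cube([30, 30, 373]);
  translate([0, 297, 0]) cube([30, 30, 373]);
  translate([325, 297, 0]) cube([30, 30, 373]);
}
translate([204, 9, 717]) {
  cube([60, 168, 2161]);
  translate([886, 0, 0]) cube([60, 168, 2161]);
  translate([0, 0, 2161]) cube([946, 168, 97]);
}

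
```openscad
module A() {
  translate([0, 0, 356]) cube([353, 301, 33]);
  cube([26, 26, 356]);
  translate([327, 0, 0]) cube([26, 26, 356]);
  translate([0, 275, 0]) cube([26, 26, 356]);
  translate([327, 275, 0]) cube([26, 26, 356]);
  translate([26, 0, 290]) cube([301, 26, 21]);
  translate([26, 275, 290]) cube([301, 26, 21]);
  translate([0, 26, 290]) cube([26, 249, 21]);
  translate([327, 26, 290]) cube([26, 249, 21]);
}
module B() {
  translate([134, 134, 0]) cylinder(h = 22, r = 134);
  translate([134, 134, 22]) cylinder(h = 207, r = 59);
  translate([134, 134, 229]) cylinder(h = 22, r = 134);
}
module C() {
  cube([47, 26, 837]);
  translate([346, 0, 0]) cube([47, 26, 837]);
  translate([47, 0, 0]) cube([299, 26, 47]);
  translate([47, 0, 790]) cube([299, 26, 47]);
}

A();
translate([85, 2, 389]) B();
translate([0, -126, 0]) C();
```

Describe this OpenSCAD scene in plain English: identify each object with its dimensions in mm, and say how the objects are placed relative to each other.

A is a four-legged stool. The seat is 353×301 mm, 33 mm thick, top at z = 389 mm. It stands on four square legs, each 26×26 mm in cross-section, from z = 0 to the seat underside, each flush with a corner of the seat. Four stretchers, 26 mm wide and 21 mm tall, connect adjacent legs with their undersides at z = 290 mm, each running between the inner faces of the legs it joins and aligned with the legs' outer faces on the other axis.

B is a spool: two coaxial disc flanges of radius 134 mm and thickness 22 mm, joined by a core cylinder of radius 59 mm and height 207 mm. The lower flange rests on z = 0 and the three cylinders share a vertical axis.

C is a rectangular picture frame lying in the x–z plane (depth along y). The opening is 299 mm wide (x) by 743 mm tall (z), surrounded by a border 47 mm wide on all four sides. The frame is 26 mm deep and is made of two full-height vertical stiles with two horizontal rails fitted between them.

The spool is on top of the stool. The picture frame is on the floor beside the stool on its −y side.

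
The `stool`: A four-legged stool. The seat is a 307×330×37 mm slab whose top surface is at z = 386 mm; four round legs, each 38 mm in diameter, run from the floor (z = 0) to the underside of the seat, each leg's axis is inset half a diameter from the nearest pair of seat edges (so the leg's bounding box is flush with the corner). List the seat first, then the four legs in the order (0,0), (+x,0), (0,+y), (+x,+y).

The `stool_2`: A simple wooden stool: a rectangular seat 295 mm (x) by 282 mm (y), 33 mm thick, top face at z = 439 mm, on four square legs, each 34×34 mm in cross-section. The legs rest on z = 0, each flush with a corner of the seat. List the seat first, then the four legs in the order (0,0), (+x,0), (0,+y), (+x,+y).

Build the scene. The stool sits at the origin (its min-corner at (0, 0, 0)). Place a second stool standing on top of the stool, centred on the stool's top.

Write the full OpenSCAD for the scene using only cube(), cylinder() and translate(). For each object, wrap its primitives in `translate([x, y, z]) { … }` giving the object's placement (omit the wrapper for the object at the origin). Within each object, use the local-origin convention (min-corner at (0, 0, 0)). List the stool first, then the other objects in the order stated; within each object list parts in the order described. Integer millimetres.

translate([0, 0, 349]) cube([307, 330, 37]);
translate([19, 19, 0]) cylinder(h = 349, r = 19);
translate([288, 19, 0]) cylinder(h = 349, r = 19);
translate([19, 311, 0]) cylinder(h = 349, r = 19);
translate([288, 311, 0]) cylinder(h = 349, r = 19);
translate([6, 24, 386]) {
  translate([0, 0, 406]) cube([295, 282, 33]);
  cube([34, 34, 406]);
  translate([261, 0, 0]) cube([34, 34, 406]);
  translate([0, 248, 0]) cube([34, 34, 406]);
  translate([261, 248, 0]) cube([34, 34, 406]);
}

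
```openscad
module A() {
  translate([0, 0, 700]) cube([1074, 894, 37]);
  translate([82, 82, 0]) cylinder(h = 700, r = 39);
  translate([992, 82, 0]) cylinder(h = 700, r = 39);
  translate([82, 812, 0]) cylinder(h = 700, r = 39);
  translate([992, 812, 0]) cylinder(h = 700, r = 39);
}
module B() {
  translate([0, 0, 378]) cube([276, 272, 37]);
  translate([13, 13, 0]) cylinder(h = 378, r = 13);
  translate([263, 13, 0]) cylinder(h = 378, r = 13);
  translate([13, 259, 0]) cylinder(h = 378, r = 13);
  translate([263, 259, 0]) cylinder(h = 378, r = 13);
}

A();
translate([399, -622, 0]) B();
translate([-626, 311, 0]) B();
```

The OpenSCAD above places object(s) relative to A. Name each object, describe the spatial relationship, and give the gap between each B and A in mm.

A is a table. B is a stool. Two stools sit around the table at the −y, −x sides. The gap between each stool and the table is 350 mm.

Each stool's nearest face is 350 mm from the table's bounding box.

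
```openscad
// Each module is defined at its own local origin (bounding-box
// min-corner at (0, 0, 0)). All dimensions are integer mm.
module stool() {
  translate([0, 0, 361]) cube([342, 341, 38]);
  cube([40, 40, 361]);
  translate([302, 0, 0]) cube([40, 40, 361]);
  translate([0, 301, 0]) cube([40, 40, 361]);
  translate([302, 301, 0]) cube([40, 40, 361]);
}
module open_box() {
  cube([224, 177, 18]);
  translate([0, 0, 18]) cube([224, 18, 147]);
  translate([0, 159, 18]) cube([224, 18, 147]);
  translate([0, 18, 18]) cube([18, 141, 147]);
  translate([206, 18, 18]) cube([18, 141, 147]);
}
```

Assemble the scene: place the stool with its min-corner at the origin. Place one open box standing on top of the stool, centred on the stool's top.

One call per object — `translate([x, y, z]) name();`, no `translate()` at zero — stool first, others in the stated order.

stool();
translate([59, 82, 399]) open_box();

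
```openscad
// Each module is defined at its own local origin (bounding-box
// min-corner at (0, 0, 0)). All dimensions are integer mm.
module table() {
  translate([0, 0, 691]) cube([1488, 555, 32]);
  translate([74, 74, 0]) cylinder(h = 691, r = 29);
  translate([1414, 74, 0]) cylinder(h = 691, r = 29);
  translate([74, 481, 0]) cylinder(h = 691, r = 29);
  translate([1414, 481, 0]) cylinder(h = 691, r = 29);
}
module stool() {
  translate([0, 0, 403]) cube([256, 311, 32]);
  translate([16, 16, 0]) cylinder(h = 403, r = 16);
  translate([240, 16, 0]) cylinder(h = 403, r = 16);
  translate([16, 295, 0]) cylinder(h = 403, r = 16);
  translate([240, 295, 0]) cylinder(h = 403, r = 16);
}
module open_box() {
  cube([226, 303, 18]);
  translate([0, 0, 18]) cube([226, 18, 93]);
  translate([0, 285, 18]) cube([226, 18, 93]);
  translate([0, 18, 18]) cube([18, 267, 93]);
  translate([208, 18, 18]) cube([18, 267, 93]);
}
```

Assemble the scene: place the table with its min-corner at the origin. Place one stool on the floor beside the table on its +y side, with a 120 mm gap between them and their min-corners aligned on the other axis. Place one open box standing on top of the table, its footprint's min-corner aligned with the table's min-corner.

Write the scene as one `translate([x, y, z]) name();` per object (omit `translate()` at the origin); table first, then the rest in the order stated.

table();
translate([0, 675, 0]) stool();
translate([0, 0, 723]) open_box();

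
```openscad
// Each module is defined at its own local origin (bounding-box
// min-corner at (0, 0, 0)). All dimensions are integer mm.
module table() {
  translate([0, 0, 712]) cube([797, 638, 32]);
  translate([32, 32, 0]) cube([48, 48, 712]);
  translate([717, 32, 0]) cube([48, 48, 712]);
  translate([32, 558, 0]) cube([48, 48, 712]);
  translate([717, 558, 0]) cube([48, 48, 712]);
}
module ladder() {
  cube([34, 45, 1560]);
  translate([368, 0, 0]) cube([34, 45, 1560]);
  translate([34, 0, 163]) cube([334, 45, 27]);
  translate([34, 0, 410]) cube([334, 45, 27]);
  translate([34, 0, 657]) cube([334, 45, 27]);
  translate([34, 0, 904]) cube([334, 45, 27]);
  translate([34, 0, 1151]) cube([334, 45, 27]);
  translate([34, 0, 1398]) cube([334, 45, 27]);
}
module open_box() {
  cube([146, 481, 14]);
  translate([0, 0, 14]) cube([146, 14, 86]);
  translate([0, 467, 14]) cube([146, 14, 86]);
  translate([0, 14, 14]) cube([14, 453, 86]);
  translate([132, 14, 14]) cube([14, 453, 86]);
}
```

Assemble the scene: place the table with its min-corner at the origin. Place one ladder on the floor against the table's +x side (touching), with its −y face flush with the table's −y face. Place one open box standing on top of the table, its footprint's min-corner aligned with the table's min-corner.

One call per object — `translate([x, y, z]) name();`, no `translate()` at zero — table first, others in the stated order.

table();
translate([797, 0, 0]) ladder();
translate([0, 0, 744]) open_box();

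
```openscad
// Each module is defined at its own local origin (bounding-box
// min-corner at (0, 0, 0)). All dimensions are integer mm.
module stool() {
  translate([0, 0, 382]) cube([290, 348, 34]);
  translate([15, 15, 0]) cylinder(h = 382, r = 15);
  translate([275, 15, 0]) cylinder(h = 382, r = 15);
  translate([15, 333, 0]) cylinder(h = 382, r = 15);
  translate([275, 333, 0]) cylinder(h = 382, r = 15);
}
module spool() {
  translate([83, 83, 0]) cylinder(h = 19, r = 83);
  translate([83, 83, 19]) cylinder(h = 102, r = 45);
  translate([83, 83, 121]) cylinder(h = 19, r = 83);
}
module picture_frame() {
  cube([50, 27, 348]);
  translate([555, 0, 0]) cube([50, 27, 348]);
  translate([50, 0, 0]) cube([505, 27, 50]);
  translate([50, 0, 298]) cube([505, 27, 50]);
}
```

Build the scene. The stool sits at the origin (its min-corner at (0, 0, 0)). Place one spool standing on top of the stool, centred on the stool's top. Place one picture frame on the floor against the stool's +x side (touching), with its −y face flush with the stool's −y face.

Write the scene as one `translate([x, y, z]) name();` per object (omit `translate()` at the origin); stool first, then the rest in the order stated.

stool();
translate([62, 91, 416]) spool();
translate([290, 0, 0]) picture_frame();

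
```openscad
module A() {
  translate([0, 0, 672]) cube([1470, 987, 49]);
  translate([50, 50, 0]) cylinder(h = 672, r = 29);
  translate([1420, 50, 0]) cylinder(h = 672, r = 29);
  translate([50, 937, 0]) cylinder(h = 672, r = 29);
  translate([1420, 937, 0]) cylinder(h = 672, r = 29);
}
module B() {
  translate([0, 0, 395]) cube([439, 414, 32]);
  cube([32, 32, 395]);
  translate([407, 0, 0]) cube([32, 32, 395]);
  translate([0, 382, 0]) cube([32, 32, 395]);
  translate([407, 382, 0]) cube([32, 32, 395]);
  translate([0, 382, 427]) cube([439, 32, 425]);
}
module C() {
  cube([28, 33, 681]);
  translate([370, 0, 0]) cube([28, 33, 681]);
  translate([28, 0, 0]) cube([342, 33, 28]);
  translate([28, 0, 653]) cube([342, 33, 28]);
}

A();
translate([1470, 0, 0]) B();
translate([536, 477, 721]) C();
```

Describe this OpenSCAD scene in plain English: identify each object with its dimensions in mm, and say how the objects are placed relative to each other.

A is a rectangular dining table. The top is 1470×987×49 mm with its upper surface at z = 721 mm. It stands on four round legs of 58 mm diameter, each leg's bounding box inset 21 mm from the nearest pair of top edges, running from the floor to the underside of the top.

B is a chair. The seat is a 439×414×32 mm slab with its top at z = 427 mm, on four 32×32 mm corner legs (flush with the seat edges, standing on z = 0). A flat backrest 32 mm thick, 425 mm tall, spans the full seat width and rises from the seat top along its +y edge, rear face flush with the rear of the seat.

C is a picture frame with a 342×625 mm rectangular opening (x by z) and a uniform 28 mm border on every side. Frame depth is 33 mm along y. It is built from two vertical stiles running the full outside height and two horizontal rails spanning the gap between the stiles.

The chair is against the table's +x side, with their −y faces flush. The picture frame is on top of the table, centred.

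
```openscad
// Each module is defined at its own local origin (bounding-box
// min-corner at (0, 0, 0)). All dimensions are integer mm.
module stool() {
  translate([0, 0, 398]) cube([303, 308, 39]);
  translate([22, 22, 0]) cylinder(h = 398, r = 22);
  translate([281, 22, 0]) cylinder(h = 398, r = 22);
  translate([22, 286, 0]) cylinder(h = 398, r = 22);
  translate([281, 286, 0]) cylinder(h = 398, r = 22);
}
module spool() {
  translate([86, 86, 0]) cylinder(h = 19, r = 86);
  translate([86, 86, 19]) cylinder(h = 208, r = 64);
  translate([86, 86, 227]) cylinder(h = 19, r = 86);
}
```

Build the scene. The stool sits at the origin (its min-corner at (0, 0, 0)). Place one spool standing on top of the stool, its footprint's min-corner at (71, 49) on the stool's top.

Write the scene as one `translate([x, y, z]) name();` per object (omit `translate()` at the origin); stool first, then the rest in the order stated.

stool();
translate([71, 49, 437]) spool();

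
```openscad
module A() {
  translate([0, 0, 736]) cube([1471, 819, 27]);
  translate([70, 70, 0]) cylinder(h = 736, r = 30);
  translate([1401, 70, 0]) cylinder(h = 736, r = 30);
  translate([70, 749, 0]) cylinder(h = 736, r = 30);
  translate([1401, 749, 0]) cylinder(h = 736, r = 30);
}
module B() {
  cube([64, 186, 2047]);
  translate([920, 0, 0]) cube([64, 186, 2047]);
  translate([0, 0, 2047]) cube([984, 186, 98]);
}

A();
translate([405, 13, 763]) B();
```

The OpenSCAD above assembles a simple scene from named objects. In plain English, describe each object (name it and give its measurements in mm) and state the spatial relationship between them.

A is a table: top 1471 mm (x) × 819 mm (y), 27 mm thick, upper face at z = 763 mm, on four round legs of 60 mm diameter, each leg's bounding box inset 40 mm from the nearest pair of top edges, running from z = 0 to the bottom of the top.

B is a door frame. The clear opening is 856 mm wide and 2047 mm high. Two 64 mm wide jambs, 186 mm deep, stand either side of the opening from the floor to the top of the opening. A 98 mm thick head sits across the top of both jambs, spanning the full outside width of the frame.

The door frame is on top of the table.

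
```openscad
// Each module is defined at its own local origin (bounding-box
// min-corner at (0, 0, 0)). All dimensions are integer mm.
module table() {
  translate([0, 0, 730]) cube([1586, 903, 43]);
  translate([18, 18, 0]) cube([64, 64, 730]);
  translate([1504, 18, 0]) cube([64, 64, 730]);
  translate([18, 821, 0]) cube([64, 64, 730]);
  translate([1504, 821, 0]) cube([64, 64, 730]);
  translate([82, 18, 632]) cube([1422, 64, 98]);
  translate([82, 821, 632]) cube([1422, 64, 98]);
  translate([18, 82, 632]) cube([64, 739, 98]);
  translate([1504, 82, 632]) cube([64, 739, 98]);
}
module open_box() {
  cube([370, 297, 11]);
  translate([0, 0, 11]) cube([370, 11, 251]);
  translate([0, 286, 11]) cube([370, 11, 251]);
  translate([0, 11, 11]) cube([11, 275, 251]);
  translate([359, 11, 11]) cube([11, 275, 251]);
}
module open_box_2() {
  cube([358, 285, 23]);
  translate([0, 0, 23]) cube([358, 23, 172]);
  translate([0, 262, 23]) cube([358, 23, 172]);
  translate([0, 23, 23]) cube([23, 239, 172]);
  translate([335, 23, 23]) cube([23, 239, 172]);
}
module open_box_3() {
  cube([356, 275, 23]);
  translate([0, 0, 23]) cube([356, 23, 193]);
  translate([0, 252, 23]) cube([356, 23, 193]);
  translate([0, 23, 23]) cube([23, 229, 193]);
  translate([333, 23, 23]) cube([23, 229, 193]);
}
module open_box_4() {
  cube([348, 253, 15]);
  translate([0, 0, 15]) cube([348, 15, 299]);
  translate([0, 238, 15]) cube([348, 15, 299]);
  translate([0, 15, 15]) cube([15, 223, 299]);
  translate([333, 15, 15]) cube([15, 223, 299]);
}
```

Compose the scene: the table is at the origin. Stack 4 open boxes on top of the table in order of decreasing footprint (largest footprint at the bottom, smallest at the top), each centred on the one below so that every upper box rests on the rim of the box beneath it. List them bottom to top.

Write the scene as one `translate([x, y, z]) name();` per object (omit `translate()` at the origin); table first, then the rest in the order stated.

table();
translate([608, 303, 773]) open_box();
translate([614, 309, 1035]) open_box_2();
translate([615, 314, 1230]) open_box_3();
translate([619, 325, 1446]) open_box_4();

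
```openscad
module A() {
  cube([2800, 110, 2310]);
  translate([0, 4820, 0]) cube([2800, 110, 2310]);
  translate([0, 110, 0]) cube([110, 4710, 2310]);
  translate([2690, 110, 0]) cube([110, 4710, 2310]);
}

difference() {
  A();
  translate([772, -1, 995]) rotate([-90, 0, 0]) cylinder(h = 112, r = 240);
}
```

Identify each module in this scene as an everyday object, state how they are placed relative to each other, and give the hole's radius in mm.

A is a house frame. The house frame has a circular hole through its front wall. The hole's radius is 240 mm.

The subtracted cylinder has r = 240 mm.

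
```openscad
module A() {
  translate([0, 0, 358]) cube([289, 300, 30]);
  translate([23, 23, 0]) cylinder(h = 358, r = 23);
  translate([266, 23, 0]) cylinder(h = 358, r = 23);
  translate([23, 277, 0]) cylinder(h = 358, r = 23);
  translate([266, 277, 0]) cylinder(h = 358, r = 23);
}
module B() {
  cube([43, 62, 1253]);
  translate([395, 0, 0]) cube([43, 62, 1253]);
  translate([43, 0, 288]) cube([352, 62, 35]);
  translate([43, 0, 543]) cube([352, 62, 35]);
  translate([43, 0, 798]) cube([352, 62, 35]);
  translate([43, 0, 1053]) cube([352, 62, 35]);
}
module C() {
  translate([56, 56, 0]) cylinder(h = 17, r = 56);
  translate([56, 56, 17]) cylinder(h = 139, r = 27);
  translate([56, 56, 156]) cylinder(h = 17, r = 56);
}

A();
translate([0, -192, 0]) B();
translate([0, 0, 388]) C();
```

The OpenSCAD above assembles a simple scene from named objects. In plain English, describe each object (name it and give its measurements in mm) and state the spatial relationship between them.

A is a four-legged stool. The seat is 289×300 mm, 30 mm thick, top at z = 388 mm. It stands on four round legs, each 46 mm in diameter, from z = 0 to the seat underside, each leg's axis is inset half a diameter from the nearest pair of seat edges (so the leg's bounding box is flush with the corner).

B is a straight ladder. Two 43×62 mm vertical rails, 1253 mm tall, stand 438 mm apart (outside-to-outside) with their front faces coplanar on the −y side. 4 rungs, each 62 mm deep and 35 mm tall, span between the inner faces of the rails, front faces flush with the rails. The lowest rung's underside is at z = 288 mm and rungs are spaced 255 mm apart (underside to underside).

C is a spool: two coaxial disc flanges of radius 56 mm and thickness 17 mm, joined by a core cylinder of radius 27 mm and height 139 mm. The lower flange rests on z = 0 and the three cylinders share a vertical axis.

The ladder is on the floor beside the stool on its −y side. The spool is on top of the stool.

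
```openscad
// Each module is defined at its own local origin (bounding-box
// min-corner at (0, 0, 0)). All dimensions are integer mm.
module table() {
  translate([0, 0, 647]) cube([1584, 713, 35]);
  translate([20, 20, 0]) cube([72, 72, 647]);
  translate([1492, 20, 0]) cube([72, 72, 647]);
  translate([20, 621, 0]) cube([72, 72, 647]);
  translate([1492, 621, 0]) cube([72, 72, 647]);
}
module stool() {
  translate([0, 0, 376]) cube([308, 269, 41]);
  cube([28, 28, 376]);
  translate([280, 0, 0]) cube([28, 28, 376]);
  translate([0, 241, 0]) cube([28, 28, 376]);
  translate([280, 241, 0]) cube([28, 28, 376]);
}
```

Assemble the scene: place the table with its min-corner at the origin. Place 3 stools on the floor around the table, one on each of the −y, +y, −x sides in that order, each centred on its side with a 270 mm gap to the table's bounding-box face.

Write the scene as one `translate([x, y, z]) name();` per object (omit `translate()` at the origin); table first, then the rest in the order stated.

table();
translate([638, -539, 0]) stool();
translate([638, 983, 0]) stool();
translate([-578, 222, 0]) stool();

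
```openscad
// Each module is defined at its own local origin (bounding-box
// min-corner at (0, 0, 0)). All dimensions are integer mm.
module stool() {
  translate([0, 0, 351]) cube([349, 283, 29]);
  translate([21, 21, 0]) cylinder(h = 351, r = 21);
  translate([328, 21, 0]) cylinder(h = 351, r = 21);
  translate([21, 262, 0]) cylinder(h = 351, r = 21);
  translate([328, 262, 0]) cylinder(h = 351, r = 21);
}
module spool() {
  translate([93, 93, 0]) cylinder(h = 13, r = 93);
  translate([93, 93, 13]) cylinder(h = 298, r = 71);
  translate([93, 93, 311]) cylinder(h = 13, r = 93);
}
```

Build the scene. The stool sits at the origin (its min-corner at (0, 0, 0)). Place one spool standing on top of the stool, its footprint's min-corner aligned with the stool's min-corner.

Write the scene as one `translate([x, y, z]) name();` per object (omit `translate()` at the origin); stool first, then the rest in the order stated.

stool();
translate([0, 0, 380]) spool();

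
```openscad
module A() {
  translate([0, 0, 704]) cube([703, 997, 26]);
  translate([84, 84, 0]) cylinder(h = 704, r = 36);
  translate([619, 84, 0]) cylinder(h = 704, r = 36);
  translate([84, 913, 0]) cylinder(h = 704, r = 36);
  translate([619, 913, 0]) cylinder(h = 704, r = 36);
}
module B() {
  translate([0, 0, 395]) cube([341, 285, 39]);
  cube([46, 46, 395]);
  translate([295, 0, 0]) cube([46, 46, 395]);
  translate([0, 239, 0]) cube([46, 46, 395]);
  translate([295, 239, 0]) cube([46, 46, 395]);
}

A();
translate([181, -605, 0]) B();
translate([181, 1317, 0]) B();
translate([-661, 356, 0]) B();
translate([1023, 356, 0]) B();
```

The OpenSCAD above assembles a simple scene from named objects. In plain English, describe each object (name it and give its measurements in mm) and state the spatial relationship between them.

A is a table with a 703×997 mm rectangular top, 26 mm thick, top surface at z = 730 mm, supported by four round legs of 72 mm diameter, each leg's bounding box inset 48 mm from the nearest pair of top edges, running from the floor.

B is a four-legged stool. The seat is a 341×285×39 mm slab whose top surface is at z = 434 mm; four square legs, each 46×46 mm in cross-section, run from the floor (z = 0) to the underside of the seat, each flush with a corner of the seat.

Four stools sit around the table at the −y, +y, −x, +x sides.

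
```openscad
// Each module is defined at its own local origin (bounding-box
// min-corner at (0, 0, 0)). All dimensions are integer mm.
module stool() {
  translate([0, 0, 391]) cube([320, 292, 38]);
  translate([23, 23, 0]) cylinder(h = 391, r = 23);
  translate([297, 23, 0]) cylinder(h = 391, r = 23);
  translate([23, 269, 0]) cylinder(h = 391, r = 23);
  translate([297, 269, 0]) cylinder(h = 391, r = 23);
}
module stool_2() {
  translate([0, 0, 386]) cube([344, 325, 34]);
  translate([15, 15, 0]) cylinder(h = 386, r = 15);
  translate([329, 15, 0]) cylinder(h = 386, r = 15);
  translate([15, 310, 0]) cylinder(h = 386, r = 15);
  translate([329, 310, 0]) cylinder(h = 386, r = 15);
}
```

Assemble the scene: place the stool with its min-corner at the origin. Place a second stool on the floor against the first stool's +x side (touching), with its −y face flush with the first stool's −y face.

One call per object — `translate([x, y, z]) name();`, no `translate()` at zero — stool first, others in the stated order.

stool();
translate([320, 0, 0]) stool_2();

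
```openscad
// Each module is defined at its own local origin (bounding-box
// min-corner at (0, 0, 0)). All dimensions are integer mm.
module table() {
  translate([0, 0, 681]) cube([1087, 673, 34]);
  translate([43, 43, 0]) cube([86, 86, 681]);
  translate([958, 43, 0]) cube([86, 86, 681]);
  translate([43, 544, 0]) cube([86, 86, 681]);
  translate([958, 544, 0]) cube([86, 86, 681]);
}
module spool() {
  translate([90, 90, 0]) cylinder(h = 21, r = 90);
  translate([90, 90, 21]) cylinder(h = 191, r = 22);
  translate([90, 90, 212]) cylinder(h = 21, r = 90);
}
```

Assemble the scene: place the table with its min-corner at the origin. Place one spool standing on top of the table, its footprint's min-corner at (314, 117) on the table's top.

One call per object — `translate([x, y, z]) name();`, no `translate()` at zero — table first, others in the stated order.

table();
translate([314, 117, 715]) spool();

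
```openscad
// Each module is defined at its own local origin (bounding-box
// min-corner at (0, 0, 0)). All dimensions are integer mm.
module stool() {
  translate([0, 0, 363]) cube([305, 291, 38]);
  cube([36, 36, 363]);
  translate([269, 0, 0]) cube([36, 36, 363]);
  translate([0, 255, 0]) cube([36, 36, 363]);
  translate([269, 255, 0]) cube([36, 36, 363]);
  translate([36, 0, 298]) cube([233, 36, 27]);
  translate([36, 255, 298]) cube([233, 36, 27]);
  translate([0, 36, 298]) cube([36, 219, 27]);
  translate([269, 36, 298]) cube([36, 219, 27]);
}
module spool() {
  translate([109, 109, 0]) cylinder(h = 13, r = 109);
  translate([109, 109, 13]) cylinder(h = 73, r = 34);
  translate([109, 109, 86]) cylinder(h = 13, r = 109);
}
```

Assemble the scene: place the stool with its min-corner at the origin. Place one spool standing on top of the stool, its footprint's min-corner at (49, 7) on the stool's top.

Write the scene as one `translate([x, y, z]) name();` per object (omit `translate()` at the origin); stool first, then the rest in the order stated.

stool();
translate([49, 7, 401]) spool();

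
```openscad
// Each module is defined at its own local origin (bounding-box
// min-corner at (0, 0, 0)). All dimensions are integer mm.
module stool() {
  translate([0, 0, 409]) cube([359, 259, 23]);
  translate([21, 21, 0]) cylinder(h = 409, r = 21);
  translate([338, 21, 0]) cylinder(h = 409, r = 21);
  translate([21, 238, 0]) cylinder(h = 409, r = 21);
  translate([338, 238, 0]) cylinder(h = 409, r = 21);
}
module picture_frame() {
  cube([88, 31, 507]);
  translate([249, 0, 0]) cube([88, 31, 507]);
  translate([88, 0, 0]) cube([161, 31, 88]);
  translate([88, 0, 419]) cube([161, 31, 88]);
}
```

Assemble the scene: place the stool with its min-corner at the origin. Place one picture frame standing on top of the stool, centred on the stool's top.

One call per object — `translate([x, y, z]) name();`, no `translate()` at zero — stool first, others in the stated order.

stool();
translate([11, 114, 432]) picture_frame();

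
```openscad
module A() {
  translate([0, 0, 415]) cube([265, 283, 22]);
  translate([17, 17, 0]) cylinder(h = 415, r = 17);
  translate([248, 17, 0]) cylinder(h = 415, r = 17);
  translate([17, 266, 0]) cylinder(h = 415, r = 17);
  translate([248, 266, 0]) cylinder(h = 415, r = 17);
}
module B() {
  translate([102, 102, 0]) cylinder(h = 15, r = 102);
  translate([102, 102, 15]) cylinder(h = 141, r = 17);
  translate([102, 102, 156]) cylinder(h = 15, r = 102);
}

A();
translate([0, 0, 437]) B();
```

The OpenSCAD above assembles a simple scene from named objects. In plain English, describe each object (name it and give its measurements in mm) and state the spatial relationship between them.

A is a simple wooden stool: a rectangular seat 265 mm (x) by 283 mm (y), 22 mm thick, top face at z = 437 mm, on four round legs, each 34 mm in diameter. The legs rest on z = 0, each leg's axis is inset half a diameter from the nearest pair of seat edges (so the leg's bounding box is flush with the corner).

B is a spool: two coaxial disc flanges of radius 102 mm and thickness 15 mm, joined by a core cylinder of radius 17 mm and height 141 mm. The lower flange rests on z = 0 and the three cylinders share a vertical axis.

The spool is on top of the stool.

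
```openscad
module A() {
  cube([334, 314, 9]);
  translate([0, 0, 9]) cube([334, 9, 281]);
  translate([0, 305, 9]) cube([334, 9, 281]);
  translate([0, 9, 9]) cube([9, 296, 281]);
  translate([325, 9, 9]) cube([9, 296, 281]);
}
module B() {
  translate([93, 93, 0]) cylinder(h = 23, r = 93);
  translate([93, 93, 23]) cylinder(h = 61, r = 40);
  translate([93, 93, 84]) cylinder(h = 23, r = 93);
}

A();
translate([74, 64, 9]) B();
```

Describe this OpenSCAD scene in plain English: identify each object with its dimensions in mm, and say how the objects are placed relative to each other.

A is an open-topped rectangular box: outside dimensions 334×314×290 mm, with a uniform wall and base thickness of 9 mm. The base is a full 334×314 slab on the floor; four walls sit on top of the base. The front and back walls (the −y and +y sides) span the full width; the two side walls fit between them.

B is a spool: two coaxial disc flanges of radius 93 mm and thickness 23 mm, joined by a core cylinder of radius 40 mm and height 61 mm. The lower flange rests on z = 0 and the three cylinders share a vertical axis.

The spool sits inside the open box, centred.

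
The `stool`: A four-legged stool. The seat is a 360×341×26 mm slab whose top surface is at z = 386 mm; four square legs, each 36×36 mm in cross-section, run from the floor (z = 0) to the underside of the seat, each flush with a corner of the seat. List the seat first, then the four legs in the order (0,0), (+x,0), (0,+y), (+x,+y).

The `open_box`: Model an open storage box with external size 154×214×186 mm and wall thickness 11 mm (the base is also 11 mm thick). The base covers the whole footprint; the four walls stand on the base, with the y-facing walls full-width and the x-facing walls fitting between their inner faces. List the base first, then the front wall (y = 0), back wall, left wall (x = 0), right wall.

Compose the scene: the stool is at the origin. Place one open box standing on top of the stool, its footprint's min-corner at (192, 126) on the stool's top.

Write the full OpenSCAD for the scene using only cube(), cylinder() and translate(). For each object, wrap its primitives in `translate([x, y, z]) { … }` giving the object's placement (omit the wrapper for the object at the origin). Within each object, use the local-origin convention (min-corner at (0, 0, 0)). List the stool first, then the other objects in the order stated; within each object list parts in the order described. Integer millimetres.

translate([0, 0, 360]) cube([360, 341, 26]);
cube([36, 36, 360]);
translate([324, 0, 0]) cube([36, 36, 360]);
translate([0, 305, 0]) cube([36, 36, 360]);
translate([324, 305, 0]) cube([36, 36, 360]);
translate([192, 126, 386]) {
  cube([154, 214, 11]);
  translate([0, 0, 11]) cube([154, 11, 175]);
  translate([0, 203, 11]) cube([154, 11, 175]);
  translate([0, 11, 11]) cube([11, 192, 175]);
  translate([143, 11, 11]) cube([11, 192, 175]);
}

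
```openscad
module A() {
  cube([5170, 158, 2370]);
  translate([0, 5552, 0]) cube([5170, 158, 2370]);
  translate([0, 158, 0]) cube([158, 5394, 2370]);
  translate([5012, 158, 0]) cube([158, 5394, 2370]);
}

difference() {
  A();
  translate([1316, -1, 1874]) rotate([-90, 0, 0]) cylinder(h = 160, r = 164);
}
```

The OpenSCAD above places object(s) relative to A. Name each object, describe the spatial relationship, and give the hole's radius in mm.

The subtracted cylinder has r = 164 mm.

A is a house frame. The house frame has a circular hole through its front wall. The hole's radius is 164 mm.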